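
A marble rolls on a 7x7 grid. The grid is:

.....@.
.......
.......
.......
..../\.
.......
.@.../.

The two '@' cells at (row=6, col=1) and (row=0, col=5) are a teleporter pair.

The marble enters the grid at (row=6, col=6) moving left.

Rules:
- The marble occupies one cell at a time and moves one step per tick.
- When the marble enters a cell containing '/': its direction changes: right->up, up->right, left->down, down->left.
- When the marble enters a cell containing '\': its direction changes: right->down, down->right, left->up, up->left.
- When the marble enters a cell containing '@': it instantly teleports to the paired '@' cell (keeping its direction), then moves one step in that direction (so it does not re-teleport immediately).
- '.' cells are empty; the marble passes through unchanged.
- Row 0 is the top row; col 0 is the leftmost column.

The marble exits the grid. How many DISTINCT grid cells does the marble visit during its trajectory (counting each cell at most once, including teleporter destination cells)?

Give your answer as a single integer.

Answer: 2

Derivation:
Step 1: enter (6,6), '.' pass, move left to (6,5)
Step 2: enter (6,5), '/' deflects left->down, move down to (7,5)
Step 3: at (7,5) — EXIT via bottom edge, pos 5
Distinct cells visited: 2 (path length 2)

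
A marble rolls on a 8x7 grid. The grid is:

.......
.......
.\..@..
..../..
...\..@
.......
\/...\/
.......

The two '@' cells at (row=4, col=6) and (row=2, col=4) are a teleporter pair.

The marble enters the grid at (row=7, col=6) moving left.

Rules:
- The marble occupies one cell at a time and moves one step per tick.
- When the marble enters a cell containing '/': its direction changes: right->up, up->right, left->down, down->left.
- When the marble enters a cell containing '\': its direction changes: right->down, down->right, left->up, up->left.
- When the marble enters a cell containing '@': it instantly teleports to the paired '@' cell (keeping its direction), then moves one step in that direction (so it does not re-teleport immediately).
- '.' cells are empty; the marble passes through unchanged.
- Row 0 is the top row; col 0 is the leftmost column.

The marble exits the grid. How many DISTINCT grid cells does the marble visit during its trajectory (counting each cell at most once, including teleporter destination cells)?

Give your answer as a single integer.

Answer: 7

Derivation:
Step 1: enter (7,6), '.' pass, move left to (7,5)
Step 2: enter (7,5), '.' pass, move left to (7,4)
Step 3: enter (7,4), '.' pass, move left to (7,3)
Step 4: enter (7,3), '.' pass, move left to (7,2)
Step 5: enter (7,2), '.' pass, move left to (7,1)
Step 6: enter (7,1), '.' pass, move left to (7,0)
Step 7: enter (7,0), '.' pass, move left to (7,-1)
Step 8: at (7,-1) — EXIT via left edge, pos 7
Distinct cells visited: 7 (path length 7)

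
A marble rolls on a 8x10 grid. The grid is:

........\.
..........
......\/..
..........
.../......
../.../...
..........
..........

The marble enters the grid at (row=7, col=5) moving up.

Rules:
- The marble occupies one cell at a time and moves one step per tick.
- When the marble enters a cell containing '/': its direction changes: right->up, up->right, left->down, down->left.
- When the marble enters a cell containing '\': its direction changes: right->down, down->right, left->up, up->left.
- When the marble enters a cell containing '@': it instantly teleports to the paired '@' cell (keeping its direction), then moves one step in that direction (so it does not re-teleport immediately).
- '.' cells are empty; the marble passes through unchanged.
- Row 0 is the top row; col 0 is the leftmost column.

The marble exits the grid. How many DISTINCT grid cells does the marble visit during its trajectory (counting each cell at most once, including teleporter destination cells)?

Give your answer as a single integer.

Step 1: enter (7,5), '.' pass, move up to (6,5)
Step 2: enter (6,5), '.' pass, move up to (5,5)
Step 3: enter (5,5), '.' pass, move up to (4,5)
Step 4: enter (4,5), '.' pass, move up to (3,5)
Step 5: enter (3,5), '.' pass, move up to (2,5)
Step 6: enter (2,5), '.' pass, move up to (1,5)
Step 7: enter (1,5), '.' pass, move up to (0,5)
Step 8: enter (0,5), '.' pass, move up to (-1,5)
Step 9: at (-1,5) — EXIT via top edge, pos 5
Distinct cells visited: 8 (path length 8)

Answer: 8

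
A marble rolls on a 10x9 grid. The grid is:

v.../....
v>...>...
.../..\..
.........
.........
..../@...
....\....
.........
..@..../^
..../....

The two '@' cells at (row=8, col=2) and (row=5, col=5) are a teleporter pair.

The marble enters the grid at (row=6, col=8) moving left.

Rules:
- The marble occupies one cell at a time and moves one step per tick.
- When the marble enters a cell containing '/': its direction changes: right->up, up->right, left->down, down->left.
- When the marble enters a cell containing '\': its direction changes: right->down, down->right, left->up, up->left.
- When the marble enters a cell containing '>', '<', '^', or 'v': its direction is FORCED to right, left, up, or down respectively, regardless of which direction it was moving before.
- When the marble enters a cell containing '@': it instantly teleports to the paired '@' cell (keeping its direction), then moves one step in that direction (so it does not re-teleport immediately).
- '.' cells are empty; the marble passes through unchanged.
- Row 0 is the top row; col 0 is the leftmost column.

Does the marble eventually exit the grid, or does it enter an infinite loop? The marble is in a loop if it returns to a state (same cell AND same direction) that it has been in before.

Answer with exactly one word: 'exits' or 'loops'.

Step 1: enter (6,8), '.' pass, move left to (6,7)
Step 2: enter (6,7), '.' pass, move left to (6,6)
Step 3: enter (6,6), '.' pass, move left to (6,5)
Step 4: enter (6,5), '.' pass, move left to (6,4)
Step 5: enter (6,4), '\' deflects left->up, move up to (5,4)
Step 6: enter (5,4), '/' deflects up->right, move right to (5,5)
Step 7: enter (5,5), '@' teleport (5,5)->(8,2), also enter (8,2), move right to (8,3)
Step 8: enter (8,3), '.' pass, move right to (8,4)
Step 9: enter (8,4), '.' pass, move right to (8,5)
Step 10: enter (8,5), '.' pass, move right to (8,6)
Step 11: enter (8,6), '.' pass, move right to (8,7)
Step 12: enter (8,7), '/' deflects right->up, move up to (7,7)
Step 13: enter (7,7), '.' pass, move up to (6,7)
Step 14: enter (6,7), '.' pass, move up to (5,7)
Step 15: enter (5,7), '.' pass, move up to (4,7)
Step 16: enter (4,7), '.' pass, move up to (3,7)
Step 17: enter (3,7), '.' pass, move up to (2,7)
Step 18: enter (2,7), '.' pass, move up to (1,7)
Step 19: enter (1,7), '.' pass, move up to (0,7)
Step 20: enter (0,7), '.' pass, move up to (-1,7)
Step 21: at (-1,7) — EXIT via top edge, pos 7

Answer: exits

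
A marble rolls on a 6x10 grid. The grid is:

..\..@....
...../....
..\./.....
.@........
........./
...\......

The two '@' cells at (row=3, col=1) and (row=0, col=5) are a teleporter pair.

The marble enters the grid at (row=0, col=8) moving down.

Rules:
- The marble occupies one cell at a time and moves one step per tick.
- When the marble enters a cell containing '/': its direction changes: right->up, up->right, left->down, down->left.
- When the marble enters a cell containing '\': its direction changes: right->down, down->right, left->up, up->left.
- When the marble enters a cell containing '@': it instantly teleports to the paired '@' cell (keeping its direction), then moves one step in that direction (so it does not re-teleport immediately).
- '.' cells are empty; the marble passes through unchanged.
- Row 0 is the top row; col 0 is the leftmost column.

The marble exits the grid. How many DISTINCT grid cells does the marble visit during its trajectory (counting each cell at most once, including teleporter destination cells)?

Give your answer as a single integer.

Answer: 6

Derivation:
Step 1: enter (0,8), '.' pass, move down to (1,8)
Step 2: enter (1,8), '.' pass, move down to (2,8)
Step 3: enter (2,8), '.' pass, move down to (3,8)
Step 4: enter (3,8), '.' pass, move down to (4,8)
Step 5: enter (4,8), '.' pass, move down to (5,8)
Step 6: enter (5,8), '.' pass, move down to (6,8)
Step 7: at (6,8) — EXIT via bottom edge, pos 8
Distinct cells visited: 6 (path length 6)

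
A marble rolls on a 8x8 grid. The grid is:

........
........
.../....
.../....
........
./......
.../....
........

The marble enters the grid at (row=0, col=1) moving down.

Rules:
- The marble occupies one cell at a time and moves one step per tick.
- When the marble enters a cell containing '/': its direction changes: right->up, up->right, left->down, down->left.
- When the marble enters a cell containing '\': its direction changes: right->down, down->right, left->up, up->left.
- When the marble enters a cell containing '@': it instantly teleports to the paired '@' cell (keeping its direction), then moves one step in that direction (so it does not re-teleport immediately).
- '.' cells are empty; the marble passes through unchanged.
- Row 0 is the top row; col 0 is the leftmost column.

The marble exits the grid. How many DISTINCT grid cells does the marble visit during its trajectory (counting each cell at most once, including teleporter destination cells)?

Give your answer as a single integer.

Answer: 7

Derivation:
Step 1: enter (0,1), '.' pass, move down to (1,1)
Step 2: enter (1,1), '.' pass, move down to (2,1)
Step 3: enter (2,1), '.' pass, move down to (3,1)
Step 4: enter (3,1), '.' pass, move down to (4,1)
Step 5: enter (4,1), '.' pass, move down to (5,1)
Step 6: enter (5,1), '/' deflects down->left, move left to (5,0)
Step 7: enter (5,0), '.' pass, move left to (5,-1)
Step 8: at (5,-1) — EXIT via left edge, pos 5
Distinct cells visited: 7 (path length 7)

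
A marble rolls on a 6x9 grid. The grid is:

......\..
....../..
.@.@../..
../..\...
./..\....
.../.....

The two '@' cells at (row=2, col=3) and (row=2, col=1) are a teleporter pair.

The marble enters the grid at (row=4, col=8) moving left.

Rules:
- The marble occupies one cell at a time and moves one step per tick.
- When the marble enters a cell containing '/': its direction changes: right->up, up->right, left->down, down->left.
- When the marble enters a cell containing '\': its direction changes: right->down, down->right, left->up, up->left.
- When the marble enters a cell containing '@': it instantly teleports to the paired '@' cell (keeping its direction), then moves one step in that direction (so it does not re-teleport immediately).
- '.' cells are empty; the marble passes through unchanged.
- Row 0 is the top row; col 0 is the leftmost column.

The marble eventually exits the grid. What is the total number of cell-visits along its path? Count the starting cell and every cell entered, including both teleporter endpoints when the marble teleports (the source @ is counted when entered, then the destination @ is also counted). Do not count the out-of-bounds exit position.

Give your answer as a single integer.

Step 1: enter (4,8), '.' pass, move left to (4,7)
Step 2: enter (4,7), '.' pass, move left to (4,6)
Step 3: enter (4,6), '.' pass, move left to (4,5)
Step 4: enter (4,5), '.' pass, move left to (4,4)
Step 5: enter (4,4), '\' deflects left->up, move up to (3,4)
Step 6: enter (3,4), '.' pass, move up to (2,4)
Step 7: enter (2,4), '.' pass, move up to (1,4)
Step 8: enter (1,4), '.' pass, move up to (0,4)
Step 9: enter (0,4), '.' pass, move up to (-1,4)
Step 10: at (-1,4) — EXIT via top edge, pos 4
Path length (cell visits): 9

Answer: 9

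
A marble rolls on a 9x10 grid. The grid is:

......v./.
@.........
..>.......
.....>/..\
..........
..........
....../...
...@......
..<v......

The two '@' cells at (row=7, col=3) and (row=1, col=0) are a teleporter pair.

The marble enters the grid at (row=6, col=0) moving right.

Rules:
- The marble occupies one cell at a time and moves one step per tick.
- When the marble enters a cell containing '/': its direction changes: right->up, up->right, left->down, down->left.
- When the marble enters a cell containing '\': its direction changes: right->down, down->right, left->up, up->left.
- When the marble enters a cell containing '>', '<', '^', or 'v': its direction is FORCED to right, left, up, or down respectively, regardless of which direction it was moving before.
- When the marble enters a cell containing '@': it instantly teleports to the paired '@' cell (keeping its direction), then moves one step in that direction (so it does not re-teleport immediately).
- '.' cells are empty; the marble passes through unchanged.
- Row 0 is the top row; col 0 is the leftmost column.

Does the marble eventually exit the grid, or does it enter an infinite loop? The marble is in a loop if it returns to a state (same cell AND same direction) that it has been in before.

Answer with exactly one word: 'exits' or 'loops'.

Answer: exits

Derivation:
Step 1: enter (6,0), '.' pass, move right to (6,1)
Step 2: enter (6,1), '.' pass, move right to (6,2)
Step 3: enter (6,2), '.' pass, move right to (6,3)
Step 4: enter (6,3), '.' pass, move right to (6,4)
Step 5: enter (6,4), '.' pass, move right to (6,5)
Step 6: enter (6,5), '.' pass, move right to (6,6)
Step 7: enter (6,6), '/' deflects right->up, move up to (5,6)
Step 8: enter (5,6), '.' pass, move up to (4,6)
Step 9: enter (4,6), '.' pass, move up to (3,6)
Step 10: enter (3,6), '/' deflects up->right, move right to (3,7)
Step 11: enter (3,7), '.' pass, move right to (3,8)
Step 12: enter (3,8), '.' pass, move right to (3,9)
Step 13: enter (3,9), '\' deflects right->down, move down to (4,9)
Step 14: enter (4,9), '.' pass, move down to (5,9)
Step 15: enter (5,9), '.' pass, move down to (6,9)
Step 16: enter (6,9), '.' pass, move down to (7,9)
Step 17: enter (7,9), '.' pass, move down to (8,9)
Step 18: enter (8,9), '.' pass, move down to (9,9)
Step 19: at (9,9) — EXIT via bottom edge, pos 9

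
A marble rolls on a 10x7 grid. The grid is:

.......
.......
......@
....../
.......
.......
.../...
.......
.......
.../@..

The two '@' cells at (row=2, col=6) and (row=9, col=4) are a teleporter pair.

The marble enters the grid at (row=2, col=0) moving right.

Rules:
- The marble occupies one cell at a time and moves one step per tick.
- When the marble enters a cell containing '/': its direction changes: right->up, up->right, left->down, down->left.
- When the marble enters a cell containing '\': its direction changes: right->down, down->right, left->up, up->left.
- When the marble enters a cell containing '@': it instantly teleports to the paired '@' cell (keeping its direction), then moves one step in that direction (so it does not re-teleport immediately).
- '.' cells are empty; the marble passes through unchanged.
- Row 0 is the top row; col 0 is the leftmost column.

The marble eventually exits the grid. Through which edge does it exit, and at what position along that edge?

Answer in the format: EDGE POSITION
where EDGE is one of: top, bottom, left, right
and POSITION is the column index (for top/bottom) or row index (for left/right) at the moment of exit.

Answer: right 9

Derivation:
Step 1: enter (2,0), '.' pass, move right to (2,1)
Step 2: enter (2,1), '.' pass, move right to (2,2)
Step 3: enter (2,2), '.' pass, move right to (2,3)
Step 4: enter (2,3), '.' pass, move right to (2,4)
Step 5: enter (2,4), '.' pass, move right to (2,5)
Step 6: enter (2,5), '.' pass, move right to (2,6)
Step 7: enter (2,6), '@' teleport (2,6)->(9,4), also enter (9,4), move right to (9,5)
Step 8: enter (9,5), '.' pass, move right to (9,6)
Step 9: enter (9,6), '.' pass, move right to (9,7)
Step 10: at (9,7) — EXIT via right edge, pos 9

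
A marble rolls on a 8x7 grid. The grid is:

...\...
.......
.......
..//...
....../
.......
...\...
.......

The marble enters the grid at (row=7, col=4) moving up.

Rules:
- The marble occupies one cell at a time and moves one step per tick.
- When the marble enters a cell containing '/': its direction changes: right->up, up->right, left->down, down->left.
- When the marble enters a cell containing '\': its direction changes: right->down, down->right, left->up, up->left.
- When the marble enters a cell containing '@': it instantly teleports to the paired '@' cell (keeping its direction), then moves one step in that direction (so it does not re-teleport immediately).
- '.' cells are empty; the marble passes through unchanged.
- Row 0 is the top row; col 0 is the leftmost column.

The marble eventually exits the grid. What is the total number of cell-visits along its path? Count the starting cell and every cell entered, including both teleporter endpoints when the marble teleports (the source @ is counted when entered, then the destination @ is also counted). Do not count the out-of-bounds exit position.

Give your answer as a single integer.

Step 1: enter (7,4), '.' pass, move up to (6,4)
Step 2: enter (6,4), '.' pass, move up to (5,4)
Step 3: enter (5,4), '.' pass, move up to (4,4)
Step 4: enter (4,4), '.' pass, move up to (3,4)
Step 5: enter (3,4), '.' pass, move up to (2,4)
Step 6: enter (2,4), '.' pass, move up to (1,4)
Step 7: enter (1,4), '.' pass, move up to (0,4)
Step 8: enter (0,4), '.' pass, move up to (-1,4)
Step 9: at (-1,4) — EXIT via top edge, pos 4
Path length (cell visits): 8

Answer: 8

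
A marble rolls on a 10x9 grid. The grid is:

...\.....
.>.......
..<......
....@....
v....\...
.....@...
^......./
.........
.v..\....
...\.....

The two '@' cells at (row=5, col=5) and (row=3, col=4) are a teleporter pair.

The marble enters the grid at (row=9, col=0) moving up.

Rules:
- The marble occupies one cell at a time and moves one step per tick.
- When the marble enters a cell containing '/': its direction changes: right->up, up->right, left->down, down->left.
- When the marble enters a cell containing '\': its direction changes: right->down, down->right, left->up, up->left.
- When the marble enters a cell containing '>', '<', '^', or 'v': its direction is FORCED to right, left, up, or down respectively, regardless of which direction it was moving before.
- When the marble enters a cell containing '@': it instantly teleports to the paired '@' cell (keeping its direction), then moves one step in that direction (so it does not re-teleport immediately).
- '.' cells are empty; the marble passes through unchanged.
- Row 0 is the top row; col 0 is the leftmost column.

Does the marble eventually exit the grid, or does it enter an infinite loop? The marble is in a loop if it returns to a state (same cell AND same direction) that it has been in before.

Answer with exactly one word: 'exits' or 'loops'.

Answer: loops

Derivation:
Step 1: enter (9,0), '.' pass, move up to (8,0)
Step 2: enter (8,0), '.' pass, move up to (7,0)
Step 3: enter (7,0), '.' pass, move up to (6,0)
Step 4: enter (6,0), '^' forces up->up, move up to (5,0)
Step 5: enter (5,0), '.' pass, move up to (4,0)
Step 6: enter (4,0), 'v' forces up->down, move down to (5,0)
Step 7: enter (5,0), '.' pass, move down to (6,0)
Step 8: enter (6,0), '^' forces down->up, move up to (5,0)
Step 9: at (5,0) dir=up — LOOP DETECTED (seen before)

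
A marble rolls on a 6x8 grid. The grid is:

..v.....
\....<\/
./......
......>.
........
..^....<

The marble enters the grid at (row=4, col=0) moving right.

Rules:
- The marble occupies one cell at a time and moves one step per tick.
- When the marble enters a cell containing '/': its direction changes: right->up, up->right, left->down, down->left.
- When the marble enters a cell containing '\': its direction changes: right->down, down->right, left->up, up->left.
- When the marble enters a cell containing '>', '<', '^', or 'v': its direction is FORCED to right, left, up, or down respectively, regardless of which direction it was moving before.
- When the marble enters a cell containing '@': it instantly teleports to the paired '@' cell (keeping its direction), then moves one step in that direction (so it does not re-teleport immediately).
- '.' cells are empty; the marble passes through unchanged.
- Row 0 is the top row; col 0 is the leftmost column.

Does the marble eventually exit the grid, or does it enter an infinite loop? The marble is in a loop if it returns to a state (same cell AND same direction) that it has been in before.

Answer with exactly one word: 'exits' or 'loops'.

Answer: exits

Derivation:
Step 1: enter (4,0), '.' pass, move right to (4,1)
Step 2: enter (4,1), '.' pass, move right to (4,2)
Step 3: enter (4,2), '.' pass, move right to (4,3)
Step 4: enter (4,3), '.' pass, move right to (4,4)
Step 5: enter (4,4), '.' pass, move right to (4,5)
Step 6: enter (4,5), '.' pass, move right to (4,6)
Step 7: enter (4,6), '.' pass, move right to (4,7)
Step 8: enter (4,7), '.' pass, move right to (4,8)
Step 9: at (4,8) — EXIT via right edge, pos 4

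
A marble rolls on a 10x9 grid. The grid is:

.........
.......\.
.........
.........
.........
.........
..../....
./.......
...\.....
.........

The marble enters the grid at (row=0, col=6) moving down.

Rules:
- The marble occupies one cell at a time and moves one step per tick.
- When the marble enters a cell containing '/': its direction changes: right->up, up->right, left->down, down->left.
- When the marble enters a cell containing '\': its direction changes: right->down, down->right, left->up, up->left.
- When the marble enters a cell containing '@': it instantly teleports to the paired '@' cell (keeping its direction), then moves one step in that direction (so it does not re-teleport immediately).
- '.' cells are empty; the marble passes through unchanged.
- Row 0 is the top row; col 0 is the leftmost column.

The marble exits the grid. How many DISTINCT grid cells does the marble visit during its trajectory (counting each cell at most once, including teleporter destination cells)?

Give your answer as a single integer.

Step 1: enter (0,6), '.' pass, move down to (1,6)
Step 2: enter (1,6), '.' pass, move down to (2,6)
Step 3: enter (2,6), '.' pass, move down to (3,6)
Step 4: enter (3,6), '.' pass, move down to (4,6)
Step 5: enter (4,6), '.' pass, move down to (5,6)
Step 6: enter (5,6), '.' pass, move down to (6,6)
Step 7: enter (6,6), '.' pass, move down to (7,6)
Step 8: enter (7,6), '.' pass, move down to (8,6)
Step 9: enter (8,6), '.' pass, move down to (9,6)
Step 10: enter (9,6), '.' pass, move down to (10,6)
Step 11: at (10,6) — EXIT via bottom edge, pos 6
Distinct cells visited: 10 (path length 10)

Answer: 10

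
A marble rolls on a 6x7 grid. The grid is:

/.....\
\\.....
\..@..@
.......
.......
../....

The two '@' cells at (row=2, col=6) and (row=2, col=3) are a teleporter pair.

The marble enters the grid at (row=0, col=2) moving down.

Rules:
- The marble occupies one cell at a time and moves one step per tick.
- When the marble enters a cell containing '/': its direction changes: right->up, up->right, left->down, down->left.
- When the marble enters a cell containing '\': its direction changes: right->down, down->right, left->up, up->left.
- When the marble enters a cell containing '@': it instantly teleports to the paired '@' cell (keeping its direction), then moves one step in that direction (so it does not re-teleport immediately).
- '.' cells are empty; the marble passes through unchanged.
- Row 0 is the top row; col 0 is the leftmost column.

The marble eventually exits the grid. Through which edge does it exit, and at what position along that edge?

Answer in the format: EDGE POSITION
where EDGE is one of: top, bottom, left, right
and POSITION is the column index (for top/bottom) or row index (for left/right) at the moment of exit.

Answer: left 5

Derivation:
Step 1: enter (0,2), '.' pass, move down to (1,2)
Step 2: enter (1,2), '.' pass, move down to (2,2)
Step 3: enter (2,2), '.' pass, move down to (3,2)
Step 4: enter (3,2), '.' pass, move down to (4,2)
Step 5: enter (4,2), '.' pass, move down to (5,2)
Step 6: enter (5,2), '/' deflects down->left, move left to (5,1)
Step 7: enter (5,1), '.' pass, move left to (5,0)
Step 8: enter (5,0), '.' pass, move left to (5,-1)
Step 9: at (5,-1) — EXIT via left edge, pos 5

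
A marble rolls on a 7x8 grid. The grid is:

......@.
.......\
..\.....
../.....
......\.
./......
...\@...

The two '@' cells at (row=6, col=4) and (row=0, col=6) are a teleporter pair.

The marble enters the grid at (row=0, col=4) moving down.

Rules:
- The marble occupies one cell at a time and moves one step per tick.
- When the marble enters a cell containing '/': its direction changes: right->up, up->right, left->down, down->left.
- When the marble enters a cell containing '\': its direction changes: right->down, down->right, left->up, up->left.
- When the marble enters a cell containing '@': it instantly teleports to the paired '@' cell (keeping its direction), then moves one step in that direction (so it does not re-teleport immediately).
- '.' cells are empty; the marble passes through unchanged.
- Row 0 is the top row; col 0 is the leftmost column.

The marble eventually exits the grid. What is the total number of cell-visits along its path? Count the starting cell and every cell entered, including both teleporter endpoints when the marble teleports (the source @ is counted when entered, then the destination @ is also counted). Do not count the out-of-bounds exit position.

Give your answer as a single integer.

Answer: 13

Derivation:
Step 1: enter (0,4), '.' pass, move down to (1,4)
Step 2: enter (1,4), '.' pass, move down to (2,4)
Step 3: enter (2,4), '.' pass, move down to (3,4)
Step 4: enter (3,4), '.' pass, move down to (4,4)
Step 5: enter (4,4), '.' pass, move down to (5,4)
Step 6: enter (5,4), '.' pass, move down to (6,4)
Step 7: enter (6,4), '@' teleport (6,4)->(0,6), also enter (0,6), move down to (1,6)
Step 8: enter (1,6), '.' pass, move down to (2,6)
Step 9: enter (2,6), '.' pass, move down to (3,6)
Step 10: enter (3,6), '.' pass, move down to (4,6)
Step 11: enter (4,6), '\' deflects down->right, move right to (4,7)
Step 12: enter (4,7), '.' pass, move right to (4,8)
Step 13: at (4,8) — EXIT via right edge, pos 4
Path length (cell visits): 13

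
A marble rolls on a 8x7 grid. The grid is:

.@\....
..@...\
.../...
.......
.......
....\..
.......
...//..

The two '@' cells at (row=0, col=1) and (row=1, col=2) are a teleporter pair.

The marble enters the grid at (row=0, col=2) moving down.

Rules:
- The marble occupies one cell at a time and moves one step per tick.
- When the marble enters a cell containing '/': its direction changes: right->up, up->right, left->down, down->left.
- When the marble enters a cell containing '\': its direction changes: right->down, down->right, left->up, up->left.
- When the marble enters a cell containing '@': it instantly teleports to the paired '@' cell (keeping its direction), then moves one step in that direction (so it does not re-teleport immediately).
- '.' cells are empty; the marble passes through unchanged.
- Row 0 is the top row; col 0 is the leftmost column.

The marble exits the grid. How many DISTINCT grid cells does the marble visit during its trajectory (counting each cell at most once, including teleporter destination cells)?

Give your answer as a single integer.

Answer: 5

Derivation:
Step 1: enter (0,2), '\' deflects down->right, move right to (0,3)
Step 2: enter (0,3), '.' pass, move right to (0,4)
Step 3: enter (0,4), '.' pass, move right to (0,5)
Step 4: enter (0,5), '.' pass, move right to (0,6)
Step 5: enter (0,6), '.' pass, move right to (0,7)
Step 6: at (0,7) — EXIT via right edge, pos 0
Distinct cells visited: 5 (path length 5)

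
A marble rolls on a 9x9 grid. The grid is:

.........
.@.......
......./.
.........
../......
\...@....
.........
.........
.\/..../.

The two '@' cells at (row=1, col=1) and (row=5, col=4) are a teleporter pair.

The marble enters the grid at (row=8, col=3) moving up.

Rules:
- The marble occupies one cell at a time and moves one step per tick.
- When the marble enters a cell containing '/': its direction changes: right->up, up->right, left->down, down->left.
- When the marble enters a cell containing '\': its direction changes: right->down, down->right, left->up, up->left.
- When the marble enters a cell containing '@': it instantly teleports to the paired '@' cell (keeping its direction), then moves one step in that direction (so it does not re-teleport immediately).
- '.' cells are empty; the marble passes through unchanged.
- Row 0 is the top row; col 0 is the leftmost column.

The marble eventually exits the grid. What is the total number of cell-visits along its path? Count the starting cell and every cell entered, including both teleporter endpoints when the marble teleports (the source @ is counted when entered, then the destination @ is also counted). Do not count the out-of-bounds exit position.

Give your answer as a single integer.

Step 1: enter (8,3), '.' pass, move up to (7,3)
Step 2: enter (7,3), '.' pass, move up to (6,3)
Step 3: enter (6,3), '.' pass, move up to (5,3)
Step 4: enter (5,3), '.' pass, move up to (4,3)
Step 5: enter (4,3), '.' pass, move up to (3,3)
Step 6: enter (3,3), '.' pass, move up to (2,3)
Step 7: enter (2,3), '.' pass, move up to (1,3)
Step 8: enter (1,3), '.' pass, move up to (0,3)
Step 9: enter (0,3), '.' pass, move up to (-1,3)
Step 10: at (-1,3) — EXIT via top edge, pos 3
Path length (cell visits): 9

Answer: 9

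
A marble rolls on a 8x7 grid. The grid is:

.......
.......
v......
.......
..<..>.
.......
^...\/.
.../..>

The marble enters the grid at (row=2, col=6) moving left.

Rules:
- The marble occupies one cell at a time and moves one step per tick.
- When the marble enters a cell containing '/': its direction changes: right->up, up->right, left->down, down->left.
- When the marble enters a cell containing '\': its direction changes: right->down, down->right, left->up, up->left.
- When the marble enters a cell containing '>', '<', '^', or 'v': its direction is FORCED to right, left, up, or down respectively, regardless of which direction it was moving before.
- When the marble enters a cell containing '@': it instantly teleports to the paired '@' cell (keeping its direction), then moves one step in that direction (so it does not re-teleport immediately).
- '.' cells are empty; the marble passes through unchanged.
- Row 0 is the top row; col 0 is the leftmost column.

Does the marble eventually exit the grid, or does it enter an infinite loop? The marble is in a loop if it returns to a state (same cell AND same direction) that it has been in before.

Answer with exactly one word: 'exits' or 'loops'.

Answer: loops

Derivation:
Step 1: enter (2,6), '.' pass, move left to (2,5)
Step 2: enter (2,5), '.' pass, move left to (2,4)
Step 3: enter (2,4), '.' pass, move left to (2,3)
Step 4: enter (2,3), '.' pass, move left to (2,2)
Step 5: enter (2,2), '.' pass, move left to (2,1)
Step 6: enter (2,1), '.' pass, move left to (2,0)
Step 7: enter (2,0), 'v' forces left->down, move down to (3,0)
Step 8: enter (3,0), '.' pass, move down to (4,0)
Step 9: enter (4,0), '.' pass, move down to (5,0)
Step 10: enter (5,0), '.' pass, move down to (6,0)
Step 11: enter (6,0), '^' forces down->up, move up to (5,0)
Step 12: enter (5,0), '.' pass, move up to (4,0)
Step 13: enter (4,0), '.' pass, move up to (3,0)
Step 14: enter (3,0), '.' pass, move up to (2,0)
Step 15: enter (2,0), 'v' forces up->down, move down to (3,0)
Step 16: at (3,0) dir=down — LOOP DETECTED (seen before)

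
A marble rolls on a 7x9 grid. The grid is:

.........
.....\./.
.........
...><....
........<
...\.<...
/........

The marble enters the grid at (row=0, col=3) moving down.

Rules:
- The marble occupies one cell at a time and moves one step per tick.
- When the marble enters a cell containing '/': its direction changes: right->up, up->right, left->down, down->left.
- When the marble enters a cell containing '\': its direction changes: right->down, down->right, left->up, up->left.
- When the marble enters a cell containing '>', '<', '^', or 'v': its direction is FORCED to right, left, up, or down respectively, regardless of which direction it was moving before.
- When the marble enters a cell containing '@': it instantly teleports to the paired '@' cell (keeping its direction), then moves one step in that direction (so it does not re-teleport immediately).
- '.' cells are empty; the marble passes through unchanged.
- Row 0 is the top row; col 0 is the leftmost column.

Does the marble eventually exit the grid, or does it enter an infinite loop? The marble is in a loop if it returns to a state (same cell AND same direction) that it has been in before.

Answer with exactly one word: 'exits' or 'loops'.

Answer: loops

Derivation:
Step 1: enter (0,3), '.' pass, move down to (1,3)
Step 2: enter (1,3), '.' pass, move down to (2,3)
Step 3: enter (2,3), '.' pass, move down to (3,3)
Step 4: enter (3,3), '>' forces down->right, move right to (3,4)
Step 5: enter (3,4), '<' forces right->left, move left to (3,3)
Step 6: enter (3,3), '>' forces left->right, move right to (3,4)
Step 7: at (3,4) dir=right — LOOP DETECTED (seen before)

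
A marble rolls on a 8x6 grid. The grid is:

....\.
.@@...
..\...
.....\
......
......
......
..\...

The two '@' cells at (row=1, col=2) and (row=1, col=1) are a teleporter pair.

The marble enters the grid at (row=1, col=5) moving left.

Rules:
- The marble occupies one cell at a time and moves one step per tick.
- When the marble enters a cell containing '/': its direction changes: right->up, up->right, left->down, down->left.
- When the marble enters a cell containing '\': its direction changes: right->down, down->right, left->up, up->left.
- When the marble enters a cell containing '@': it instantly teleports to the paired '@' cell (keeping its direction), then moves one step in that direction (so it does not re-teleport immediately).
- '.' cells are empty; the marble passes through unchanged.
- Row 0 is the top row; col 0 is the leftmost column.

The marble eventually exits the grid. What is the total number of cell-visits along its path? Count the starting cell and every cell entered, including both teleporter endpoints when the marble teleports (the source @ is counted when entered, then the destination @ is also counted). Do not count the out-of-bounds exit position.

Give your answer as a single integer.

Step 1: enter (1,5), '.' pass, move left to (1,4)
Step 2: enter (1,4), '.' pass, move left to (1,3)
Step 3: enter (1,3), '.' pass, move left to (1,2)
Step 4: enter (1,2), '@' teleport (1,2)->(1,1), also enter (1,1), move left to (1,0)
Step 5: enter (1,0), '.' pass, move left to (1,-1)
Step 6: at (1,-1) — EXIT via left edge, pos 1
Path length (cell visits): 6

Answer: 6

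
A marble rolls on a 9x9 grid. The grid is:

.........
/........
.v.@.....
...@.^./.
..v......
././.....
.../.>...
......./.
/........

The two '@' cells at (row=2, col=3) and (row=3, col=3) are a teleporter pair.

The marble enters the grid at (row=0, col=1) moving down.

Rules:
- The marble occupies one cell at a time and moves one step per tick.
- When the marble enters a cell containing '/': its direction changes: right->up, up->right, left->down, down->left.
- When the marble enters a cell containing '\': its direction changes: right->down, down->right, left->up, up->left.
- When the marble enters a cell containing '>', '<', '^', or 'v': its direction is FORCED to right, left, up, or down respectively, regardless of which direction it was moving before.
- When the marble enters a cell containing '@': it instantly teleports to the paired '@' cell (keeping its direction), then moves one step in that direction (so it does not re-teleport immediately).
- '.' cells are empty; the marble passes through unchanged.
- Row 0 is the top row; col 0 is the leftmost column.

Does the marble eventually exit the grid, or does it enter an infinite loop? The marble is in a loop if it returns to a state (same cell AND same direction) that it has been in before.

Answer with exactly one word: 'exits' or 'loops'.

Step 1: enter (0,1), '.' pass, move down to (1,1)
Step 2: enter (1,1), '.' pass, move down to (2,1)
Step 3: enter (2,1), 'v' forces down->down, move down to (3,1)
Step 4: enter (3,1), '.' pass, move down to (4,1)
Step 5: enter (4,1), '.' pass, move down to (5,1)
Step 6: enter (5,1), '/' deflects down->left, move left to (5,0)
Step 7: enter (5,0), '.' pass, move left to (5,-1)
Step 8: at (5,-1) — EXIT via left edge, pos 5

Answer: exits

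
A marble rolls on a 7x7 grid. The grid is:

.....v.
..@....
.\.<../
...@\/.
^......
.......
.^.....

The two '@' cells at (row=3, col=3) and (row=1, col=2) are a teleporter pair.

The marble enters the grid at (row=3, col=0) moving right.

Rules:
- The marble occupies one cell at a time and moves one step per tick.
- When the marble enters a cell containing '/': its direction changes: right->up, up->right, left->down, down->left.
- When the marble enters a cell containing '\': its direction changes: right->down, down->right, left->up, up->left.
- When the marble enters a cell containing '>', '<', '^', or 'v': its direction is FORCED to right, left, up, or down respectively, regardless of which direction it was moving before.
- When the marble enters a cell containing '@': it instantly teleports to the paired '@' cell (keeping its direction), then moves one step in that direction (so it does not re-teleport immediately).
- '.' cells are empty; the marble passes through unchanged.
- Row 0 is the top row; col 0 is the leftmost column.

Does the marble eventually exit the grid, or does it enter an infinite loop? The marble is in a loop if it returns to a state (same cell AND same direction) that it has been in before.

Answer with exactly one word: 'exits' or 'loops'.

Step 1: enter (3,0), '.' pass, move right to (3,1)
Step 2: enter (3,1), '.' pass, move right to (3,2)
Step 3: enter (3,2), '.' pass, move right to (3,3)
Step 4: enter (3,3), '@' teleport (3,3)->(1,2), also enter (1,2), move right to (1,3)
Step 5: enter (1,3), '.' pass, move right to (1,4)
Step 6: enter (1,4), '.' pass, move right to (1,5)
Step 7: enter (1,5), '.' pass, move right to (1,6)
Step 8: enter (1,6), '.' pass, move right to (1,7)
Step 9: at (1,7) — EXIT via right edge, pos 1

Answer: exits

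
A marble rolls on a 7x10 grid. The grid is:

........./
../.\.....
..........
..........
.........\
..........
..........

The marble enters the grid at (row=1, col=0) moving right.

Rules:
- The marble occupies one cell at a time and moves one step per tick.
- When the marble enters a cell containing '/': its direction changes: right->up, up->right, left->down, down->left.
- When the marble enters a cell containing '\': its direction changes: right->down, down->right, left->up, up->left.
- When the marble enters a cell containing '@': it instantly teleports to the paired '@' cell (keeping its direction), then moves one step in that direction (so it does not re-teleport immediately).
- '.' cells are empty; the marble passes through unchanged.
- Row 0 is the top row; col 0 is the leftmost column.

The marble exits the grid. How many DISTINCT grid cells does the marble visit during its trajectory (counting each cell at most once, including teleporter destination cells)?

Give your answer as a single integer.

Step 1: enter (1,0), '.' pass, move right to (1,1)
Step 2: enter (1,1), '.' pass, move right to (1,2)
Step 3: enter (1,2), '/' deflects right->up, move up to (0,2)
Step 4: enter (0,2), '.' pass, move up to (-1,2)
Step 5: at (-1,2) — EXIT via top edge, pos 2
Distinct cells visited: 4 (path length 4)

Answer: 4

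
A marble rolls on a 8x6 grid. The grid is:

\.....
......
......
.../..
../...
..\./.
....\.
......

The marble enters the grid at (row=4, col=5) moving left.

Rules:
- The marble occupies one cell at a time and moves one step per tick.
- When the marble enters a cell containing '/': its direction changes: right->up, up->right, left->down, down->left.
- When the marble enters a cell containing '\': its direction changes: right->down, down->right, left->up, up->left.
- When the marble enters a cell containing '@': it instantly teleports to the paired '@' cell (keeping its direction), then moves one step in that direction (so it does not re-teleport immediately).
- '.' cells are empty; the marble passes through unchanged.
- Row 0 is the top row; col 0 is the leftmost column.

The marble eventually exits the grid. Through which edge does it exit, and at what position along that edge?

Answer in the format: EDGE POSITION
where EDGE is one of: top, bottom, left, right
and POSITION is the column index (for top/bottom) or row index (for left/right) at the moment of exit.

Step 1: enter (4,5), '.' pass, move left to (4,4)
Step 2: enter (4,4), '.' pass, move left to (4,3)
Step 3: enter (4,3), '.' pass, move left to (4,2)
Step 4: enter (4,2), '/' deflects left->down, move down to (5,2)
Step 5: enter (5,2), '\' deflects down->right, move right to (5,3)
Step 6: enter (5,3), '.' pass, move right to (5,4)
Step 7: enter (5,4), '/' deflects right->up, move up to (4,4)
Step 8: enter (4,4), '.' pass, move up to (3,4)
Step 9: enter (3,4), '.' pass, move up to (2,4)
Step 10: enter (2,4), '.' pass, move up to (1,4)
Step 11: enter (1,4), '.' pass, move up to (0,4)
Step 12: enter (0,4), '.' pass, move up to (-1,4)
Step 13: at (-1,4) — EXIT via top edge, pos 4

Answer: top 4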